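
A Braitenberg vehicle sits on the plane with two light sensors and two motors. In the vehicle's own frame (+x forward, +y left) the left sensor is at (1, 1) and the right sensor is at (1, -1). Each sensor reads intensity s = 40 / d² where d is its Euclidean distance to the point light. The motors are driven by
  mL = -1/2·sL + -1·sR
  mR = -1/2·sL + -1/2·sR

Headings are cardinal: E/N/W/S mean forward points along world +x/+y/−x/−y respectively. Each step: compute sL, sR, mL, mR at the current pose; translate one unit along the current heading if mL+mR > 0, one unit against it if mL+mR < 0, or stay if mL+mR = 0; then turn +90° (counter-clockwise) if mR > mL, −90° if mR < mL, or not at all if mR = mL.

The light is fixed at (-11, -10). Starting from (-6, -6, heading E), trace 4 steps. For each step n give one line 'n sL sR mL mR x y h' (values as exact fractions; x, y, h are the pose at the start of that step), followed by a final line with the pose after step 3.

n=0: pose=(-6,-6,E); sL=40/61, sR=8/9; mL=-668/549, mR=-424/549; mL+mR=-364/183 → advance -1; mR−mL=4/9 → turn +1·90°
n=1: pose=(-7,-6,N); sL=20/17, sR=4/5; mL=-118/85, mR=-84/85; mL+mR=-202/85 → advance -1; mR−mL=2/5 → turn +1·90°
n=2: pose=(-7,-7,W); sL=40/13, sR=8/5; mL=-204/65, mR=-152/65; mL+mR=-356/65 → advance -1; mR−mL=4/5 → turn +1·90°
n=3: pose=(-6,-7,S); sL=1, sR=2; mL=-5/2, mR=-3/2; mL+mR=-4 → advance -1; mR−mL=1 → turn +1·90°

0 40/61 8/9 -668/549 -424/549 -6 -6 E
1 20/17 4/5 -118/85 -84/85 -7 -6 N
2 40/13 8/5 -204/65 -152/65 -7 -7 W
3 1 2 -5/2 -3/2 -6 -7 S
final -6 -6 E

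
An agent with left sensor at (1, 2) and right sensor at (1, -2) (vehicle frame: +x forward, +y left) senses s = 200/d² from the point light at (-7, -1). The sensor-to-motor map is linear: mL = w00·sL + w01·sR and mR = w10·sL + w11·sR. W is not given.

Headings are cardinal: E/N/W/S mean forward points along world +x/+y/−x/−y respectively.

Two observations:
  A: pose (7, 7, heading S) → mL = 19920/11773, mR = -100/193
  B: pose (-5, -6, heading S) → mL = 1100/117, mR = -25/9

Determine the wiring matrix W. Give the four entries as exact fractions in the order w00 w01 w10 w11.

obs A: pose=(7,7,S) → sL=40/61, sR=200/193, mL=19920/11773, mR=-100/193
obs B: pose=(-5,-6,S) → sL=50/13, sR=50/9, mL=1100/117, mR=-25/9
sensor matrix S = [[40/61, 200/193], [50/13, 50/9]]; det S = -472000/1377441
solve [mL_A; mL_B] = S·[w00; w01] and [mR_A; mR_B] = S·[w10; w11]:
  w00 = 1, w01 = 1, w10 = 0, w11 = -1/2

1 1 0 -1/2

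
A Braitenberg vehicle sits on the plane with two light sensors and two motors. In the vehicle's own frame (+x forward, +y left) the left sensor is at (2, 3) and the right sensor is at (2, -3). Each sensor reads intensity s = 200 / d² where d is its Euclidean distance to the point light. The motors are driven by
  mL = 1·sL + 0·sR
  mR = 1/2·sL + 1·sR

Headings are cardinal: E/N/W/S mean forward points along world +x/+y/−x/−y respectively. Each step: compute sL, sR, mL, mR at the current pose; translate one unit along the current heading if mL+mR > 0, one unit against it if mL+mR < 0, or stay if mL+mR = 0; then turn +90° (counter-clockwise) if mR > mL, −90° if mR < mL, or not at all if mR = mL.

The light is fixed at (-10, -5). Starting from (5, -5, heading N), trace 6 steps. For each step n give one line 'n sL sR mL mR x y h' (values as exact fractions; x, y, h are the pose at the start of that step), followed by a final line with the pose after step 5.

n=0: pose=(5,-5,N); sL=50/37, sR=25/41; mL=50/37, mR=1950/1517; mL+mR=4000/1517 → advance +1; mR−mL=-100/1517 → turn -1·90°
n=1: pose=(5,-4,E); sL=40/61, sR=200/293; mL=40/61, mR=18060/17873; mL+mR=29780/17873 → advance +1; mR−mL=6340/17873 → turn +1·90°
n=2: pose=(6,-4,N); sL=100/89, sR=20/37; mL=100/89, mR=3630/3293; mL+mR=7330/3293 → advance +1; mR−mL=-70/3293 → turn -1·90°
n=3: pose=(6,-3,E); sL=200/349, sR=8/13; mL=200/349, mR=4092/4537; mL+mR=6692/4537 → advance +1; mR−mL=1492/4537 → turn +1·90°
n=4: pose=(7,-3,N); sL=50/53, sR=25/52; mL=50/53, mR=2625/2756; mL+mR=5225/2756 → advance +1; mR−mL=25/2756 → turn +1·90°
n=5: pose=(7,-2,W); sL=8/9, sR=200/261; mL=8/9, mR=316/261; mL+mR=548/261 → advance +1; mR−mL=28/87 → turn +1·90°

0 50/37 25/41 50/37 1950/1517 5 -5 N
1 40/61 200/293 40/61 18060/17873 5 -4 E
2 100/89 20/37 100/89 3630/3293 6 -4 N
3 200/349 8/13 200/349 4092/4537 6 -3 E
4 50/53 25/52 50/53 2625/2756 7 -3 N
5 8/9 200/261 8/9 316/261 7 -2 W
final 6 -2 S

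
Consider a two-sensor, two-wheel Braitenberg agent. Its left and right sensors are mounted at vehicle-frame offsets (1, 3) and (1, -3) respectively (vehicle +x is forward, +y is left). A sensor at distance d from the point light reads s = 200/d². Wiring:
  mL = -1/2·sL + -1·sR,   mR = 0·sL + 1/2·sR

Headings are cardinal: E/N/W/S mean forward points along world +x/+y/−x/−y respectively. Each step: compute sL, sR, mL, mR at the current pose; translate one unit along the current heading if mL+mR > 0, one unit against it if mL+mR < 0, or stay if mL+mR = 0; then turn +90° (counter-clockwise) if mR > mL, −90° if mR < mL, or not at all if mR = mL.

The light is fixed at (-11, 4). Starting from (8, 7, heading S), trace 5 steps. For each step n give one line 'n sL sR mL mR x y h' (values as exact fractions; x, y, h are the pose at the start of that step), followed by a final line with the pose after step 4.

0 25/61 10/13 -1545/1586 5/13 8 7 S
1 200/449 200/401 -129900/180049 100/401 8 8 E
2 4/5 100/233 -966/1165 50/233 7 8 N
3 200/289 8/13 -3612/3757 4/13 7 7 W
4 25/61 10/13 -1545/1586 5/13 8 7 S
final 8 8 E

n=0: pose=(8,7,S); sL=25/61, sR=10/13; mL=-1545/1586, mR=5/13; mL+mR=-935/1586 → advance -1; mR−mL=2155/1586 → turn +1·90°
n=1: pose=(8,8,E); sL=200/449, sR=200/401; mL=-129900/180049, mR=100/401; mL+mR=-85000/180049 → advance -1; mR−mL=174800/180049 → turn +1·90°
n=2: pose=(7,8,N); sL=4/5, sR=100/233; mL=-966/1165, mR=50/233; mL+mR=-716/1165 → advance -1; mR−mL=1216/1165 → turn +1·90°
n=3: pose=(7,7,W); sL=200/289, sR=8/13; mL=-3612/3757, mR=4/13; mL+mR=-2456/3757 → advance -1; mR−mL=4768/3757 → turn +1·90°
n=4: pose=(8,7,S); sL=25/61, sR=10/13; mL=-1545/1586, mR=5/13; mL+mR=-935/1586 → advance -1; mR−mL=2155/1586 → turn +1·90°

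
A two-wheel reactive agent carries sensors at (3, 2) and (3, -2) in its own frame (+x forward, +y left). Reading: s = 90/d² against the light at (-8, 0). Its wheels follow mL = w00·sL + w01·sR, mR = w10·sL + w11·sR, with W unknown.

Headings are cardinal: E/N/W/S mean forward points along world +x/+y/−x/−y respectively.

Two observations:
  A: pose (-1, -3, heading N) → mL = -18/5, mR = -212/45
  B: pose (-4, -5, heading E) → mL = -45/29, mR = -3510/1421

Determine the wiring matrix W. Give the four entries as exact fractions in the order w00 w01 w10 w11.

-1 0 -1 -1

obs A: pose=(-1,-3,N) → sL=18/5, sR=10/9, mL=-18/5, mR=-212/45
obs B: pose=(-4,-5,E) → sL=45/29, sR=45/49, mL=-45/29, mR=-3510/1421
sensor matrix S = [[18/5, 10/9], [45/29, 45/49]]; det S = 2248/1421
solve [mL_A; mL_B] = S·[w00; w01] and [mR_A; mR_B] = S·[w10; w11]:
  w00 = -1, w01 = 0, w10 = -1, w11 = -1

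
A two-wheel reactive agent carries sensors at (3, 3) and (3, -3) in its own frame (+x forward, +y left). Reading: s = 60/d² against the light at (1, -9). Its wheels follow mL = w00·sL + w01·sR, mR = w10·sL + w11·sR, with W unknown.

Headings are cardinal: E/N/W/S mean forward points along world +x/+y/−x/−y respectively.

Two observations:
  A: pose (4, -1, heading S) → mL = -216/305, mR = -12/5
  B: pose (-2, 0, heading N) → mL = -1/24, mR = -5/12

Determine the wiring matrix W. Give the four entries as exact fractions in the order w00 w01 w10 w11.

1/2 -1/2 0 -1

obs A: pose=(4,-1,S) → sL=60/61, sR=12/5, mL=-216/305, mR=-12/5
obs B: pose=(-2,0,N) → sL=1/3, sR=5/12, mL=-1/24, mR=-5/12
sensor matrix S = [[60/61, 12/5], [1/3, 5/12]]; det S = -119/305
solve [mL_A; mL_B] = S·[w00; w01] and [mR_A; mR_B] = S·[w10; w11]:
  w00 = 1/2, w01 = -1/2, w10 = 0, w11 = -1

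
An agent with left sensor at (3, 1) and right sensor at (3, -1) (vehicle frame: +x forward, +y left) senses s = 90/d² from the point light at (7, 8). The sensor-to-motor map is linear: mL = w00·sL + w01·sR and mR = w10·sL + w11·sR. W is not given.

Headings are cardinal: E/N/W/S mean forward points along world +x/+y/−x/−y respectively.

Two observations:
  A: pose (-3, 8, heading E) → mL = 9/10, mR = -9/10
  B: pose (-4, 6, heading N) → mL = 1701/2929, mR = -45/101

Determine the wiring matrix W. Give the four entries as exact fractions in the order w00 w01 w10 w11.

-1/2 1 0 -1/2

obs A: pose=(-3,8,E) → sL=9/5, sR=9/5, mL=9/10, mR=-9/10
obs B: pose=(-4,6,N) → sL=18/29, sR=90/101, mL=1701/2929, mR=-45/101
sensor matrix S = [[9/5, 9/5], [18/29, 90/101]]; det S = 7128/14645
solve [mL_A; mL_B] = S·[w00; w01] and [mR_A; mR_B] = S·[w10; w11]:
  w00 = -1/2, w01 = 1, w10 = 0, w11 = -1/2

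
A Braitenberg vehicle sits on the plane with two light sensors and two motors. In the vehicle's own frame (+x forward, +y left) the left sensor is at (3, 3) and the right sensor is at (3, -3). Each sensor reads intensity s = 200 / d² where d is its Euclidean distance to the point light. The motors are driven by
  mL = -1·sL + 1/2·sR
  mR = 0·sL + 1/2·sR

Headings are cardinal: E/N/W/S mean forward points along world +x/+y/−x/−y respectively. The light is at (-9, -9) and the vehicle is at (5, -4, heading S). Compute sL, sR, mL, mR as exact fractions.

left sensor world pos  = (8, -7); dL² = 293
right sensor world pos = (2, -7); dR² = 125
sL = 200/293 = 200/293
sR = 200/125 = 8/5
mL = -1·sL + 1/2·sR = 172/1465
mR = 0·sL + 1/2·sR = 4/5

200/293 8/5 172/1465 4/5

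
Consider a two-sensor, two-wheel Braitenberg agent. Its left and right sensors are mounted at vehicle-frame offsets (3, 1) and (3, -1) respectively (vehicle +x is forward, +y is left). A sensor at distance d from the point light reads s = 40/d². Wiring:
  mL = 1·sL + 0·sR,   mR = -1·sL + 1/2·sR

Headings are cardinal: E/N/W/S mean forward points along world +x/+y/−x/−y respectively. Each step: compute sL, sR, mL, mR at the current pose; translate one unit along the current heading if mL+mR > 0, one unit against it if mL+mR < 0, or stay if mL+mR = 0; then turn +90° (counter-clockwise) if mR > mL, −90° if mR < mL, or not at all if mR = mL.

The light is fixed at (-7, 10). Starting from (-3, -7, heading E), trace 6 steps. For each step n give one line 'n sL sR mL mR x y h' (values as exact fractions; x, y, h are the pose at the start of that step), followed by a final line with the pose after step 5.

n=0: pose=(-3,-7,E); sL=8/61, sR=40/373; mL=8/61, mR=-1764/22753; mL+mR=20/373 → advance +1; mR−mL=-4748/22753 → turn -1·90°
n=1: pose=(-2,-7,S); sL=10/109, sR=5/52; mL=10/109, mR=-495/11336; mL+mR=5/104 → advance +1; mR−mL=-1535/11336 → turn -1·90°
n=2: pose=(-2,-8,W); sL=8/73, sR=40/293; mL=8/73, mR=-884/21389; mL+mR=20/293 → advance +1; mR−mL=-3228/21389 → turn -1·90°
n=3: pose=(-3,-8,N); sL=20/117, sR=4/25; mL=20/117, mR=-266/2925; mL+mR=2/25 → advance +1; mR−mL=-766/2925 → turn -1·90°
n=4: pose=(-3,-7,E); sL=8/61, sR=40/373; mL=8/61, mR=-1764/22753; mL+mR=20/373 → advance +1; mR−mL=-4748/22753 → turn -1·90°
n=5: pose=(-2,-7,S); sL=10/109, sR=5/52; mL=10/109, mR=-495/11336; mL+mR=5/104 → advance +1; mR−mL=-1535/11336 → turn -1·90°

0 8/61 40/373 8/61 -1764/22753 -3 -7 E
1 10/109 5/52 10/109 -495/11336 -2 -7 S
2 8/73 40/293 8/73 -884/21389 -2 -8 W
3 20/117 4/25 20/117 -266/2925 -3 -8 N
4 8/61 40/373 8/61 -1764/22753 -3 -7 E
5 10/109 5/52 10/109 -495/11336 -2 -7 S
final -2 -8 W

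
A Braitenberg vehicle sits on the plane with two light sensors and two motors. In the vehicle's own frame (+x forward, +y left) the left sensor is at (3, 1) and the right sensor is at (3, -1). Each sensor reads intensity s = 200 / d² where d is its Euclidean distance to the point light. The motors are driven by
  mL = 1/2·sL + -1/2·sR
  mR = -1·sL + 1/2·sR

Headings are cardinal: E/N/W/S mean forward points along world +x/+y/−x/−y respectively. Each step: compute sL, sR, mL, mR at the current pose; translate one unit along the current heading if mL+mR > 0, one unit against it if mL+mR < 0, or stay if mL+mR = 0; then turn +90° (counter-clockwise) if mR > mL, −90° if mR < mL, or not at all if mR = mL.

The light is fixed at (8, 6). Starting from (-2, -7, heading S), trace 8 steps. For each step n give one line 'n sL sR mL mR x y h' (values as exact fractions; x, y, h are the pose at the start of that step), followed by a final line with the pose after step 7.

0 200/337 200/377 4000/127049 -41700/127049 -2 -7 S
1 100/169 20/29 -240/4901 -1210/4901 -2 -6 W
2 200/181 40/29 -720/5249 -2180/5249 -1 -6 N
3 10/9 25/29 65/522 -355/522 -1 -7 E
4 200/337 200/377 4000/127049 -41700/127049 -2 -7 S
5 100/169 20/29 -240/4901 -1210/4901 -2 -6 W
6 200/181 40/29 -720/5249 -2180/5249 -1 -6 N
7 10/9 25/29 65/522 -355/522 -1 -7 E
final -2 -7 S

n=0: pose=(-2,-7,S); sL=200/337, sR=200/377; mL=4000/127049, mR=-41700/127049; mL+mR=-100/337 → advance -1; mR−mL=-45700/127049 → turn -1·90°
n=1: pose=(-2,-6,W); sL=100/169, sR=20/29; mL=-240/4901, mR=-1210/4901; mL+mR=-50/169 → advance -1; mR−mL=-970/4901 → turn -1·90°
n=2: pose=(-1,-6,N); sL=200/181, sR=40/29; mL=-720/5249, mR=-2180/5249; mL+mR=-100/181 → advance -1; mR−mL=-1460/5249 → turn -1·90°
n=3: pose=(-1,-7,E); sL=10/9, sR=25/29; mL=65/522, mR=-355/522; mL+mR=-5/9 → advance -1; mR−mL=-70/87 → turn -1·90°
n=4: pose=(-2,-7,S); sL=200/337, sR=200/377; mL=4000/127049, mR=-41700/127049; mL+mR=-100/337 → advance -1; mR−mL=-45700/127049 → turn -1·90°
n=5: pose=(-2,-6,W); sL=100/169, sR=20/29; mL=-240/4901, mR=-1210/4901; mL+mR=-50/169 → advance -1; mR−mL=-970/4901 → turn -1·90°
n=6: pose=(-1,-6,N); sL=200/181, sR=40/29; mL=-720/5249, mR=-2180/5249; mL+mR=-100/181 → advance -1; mR−mL=-1460/5249 → turn -1·90°
n=7: pose=(-1,-7,E); sL=10/9, sR=25/29; mL=65/522, mR=-355/522; mL+mR=-5/9 → advance -1; mR−mL=-70/87 → turn -1·90°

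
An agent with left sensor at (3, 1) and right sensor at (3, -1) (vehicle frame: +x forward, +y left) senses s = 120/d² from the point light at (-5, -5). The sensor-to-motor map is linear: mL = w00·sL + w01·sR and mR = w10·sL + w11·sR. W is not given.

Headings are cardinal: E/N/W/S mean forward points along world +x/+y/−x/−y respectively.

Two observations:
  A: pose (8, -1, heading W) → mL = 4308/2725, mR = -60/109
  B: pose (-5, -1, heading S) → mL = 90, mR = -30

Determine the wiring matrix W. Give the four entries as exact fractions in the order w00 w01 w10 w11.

obs A: pose=(8,-1,W) → sL=120/109, sR=24/25, mL=4308/2725, mR=-60/109
obs B: pose=(-5,-1,S) → sL=60, sR=60, mL=90, mR=-30
sensor matrix S = [[120/109, 24/25], [60, 60]]; det S = 4608/545
solve [mL_A; mL_B] = S·[w00; w01] and [mR_A; mR_B] = S·[w10; w11]:
  w00 = 1, w01 = 1/2, w10 = -1/2, w11 = 0

1 1/2 -1/2 0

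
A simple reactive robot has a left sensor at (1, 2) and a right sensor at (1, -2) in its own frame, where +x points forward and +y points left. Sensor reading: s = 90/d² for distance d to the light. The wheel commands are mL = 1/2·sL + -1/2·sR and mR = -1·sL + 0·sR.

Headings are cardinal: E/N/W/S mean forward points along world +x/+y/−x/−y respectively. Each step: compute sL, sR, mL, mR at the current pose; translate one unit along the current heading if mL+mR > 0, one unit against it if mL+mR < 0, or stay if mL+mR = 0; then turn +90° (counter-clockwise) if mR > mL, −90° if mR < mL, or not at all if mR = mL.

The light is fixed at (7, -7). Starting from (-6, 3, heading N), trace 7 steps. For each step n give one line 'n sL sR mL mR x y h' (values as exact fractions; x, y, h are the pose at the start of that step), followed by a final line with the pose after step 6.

n=0: pose=(-6,3,N); sL=45/173, sR=45/121; mL=-1170/20933, mR=-45/173; mL+mR=-6615/20933 → advance -1; mR−mL=-4275/20933 → turn -1·90°
n=1: pose=(-6,2,E); sL=18/53, sR=90/193; mL=-648/10229, mR=-18/53; mL+mR=-4122/10229 → advance -1; mR−mL=-2826/10229 → turn -1·90°
n=2: pose=(-7,2,S); sL=45/104, sR=9/32; mL=63/832, mR=-45/104; mL+mR=-297/832 → advance -1; mR−mL=-423/832 → turn -1·90°
n=3: pose=(-7,3,W); sL=90/289, sR=10/41; mL=400/11849, mR=-90/289; mL+mR=-3290/11849 → advance -1; mR−mL=-4090/11849 → turn -1·90°
n=4: pose=(-6,3,N); sL=45/173, sR=45/121; mL=-1170/20933, mR=-45/173; mL+mR=-6615/20933 → advance -1; mR−mL=-4275/20933 → turn -1·90°
n=5: pose=(-6,2,E); sL=18/53, sR=90/193; mL=-648/10229, mR=-18/53; mL+mR=-4122/10229 → advance -1; mR−mL=-2826/10229 → turn -1·90°
n=6: pose=(-7,2,S); sL=45/104, sR=9/32; mL=63/832, mR=-45/104; mL+mR=-297/832 → advance -1; mR−mL=-423/832 → turn -1·90°

0 45/173 45/121 -1170/20933 -45/173 -6 3 N
1 18/53 90/193 -648/10229 -18/53 -6 2 E
2 45/104 9/32 63/832 -45/104 -7 2 S
3 90/289 10/41 400/11849 -90/289 -7 3 W
4 45/173 45/121 -1170/20933 -45/173 -6 3 N
5 18/53 90/193 -648/10229 -18/53 -6 2 E
6 45/104 9/32 63/832 -45/104 -7 2 S
final -7 3 W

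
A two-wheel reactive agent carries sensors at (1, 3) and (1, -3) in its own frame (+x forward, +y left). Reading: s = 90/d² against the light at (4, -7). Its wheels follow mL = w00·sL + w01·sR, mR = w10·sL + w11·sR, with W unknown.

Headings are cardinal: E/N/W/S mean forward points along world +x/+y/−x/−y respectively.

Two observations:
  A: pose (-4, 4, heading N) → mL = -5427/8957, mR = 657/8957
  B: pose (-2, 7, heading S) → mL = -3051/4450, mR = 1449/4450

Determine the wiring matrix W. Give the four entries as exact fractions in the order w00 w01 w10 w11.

-1 -1/2 1 -1/2

obs A: pose=(-4,4,N) → sL=18/53, sR=90/169, mL=-5427/8957, mR=657/8957
obs B: pose=(-2,7,S) → sL=45/89, sR=9/25, mL=-3051/4450, mR=1449/4450
sensor matrix S = [[18/53, 90/169], [45/89, 9/25]]; det S = -2929608/19929325
solve [mL_A; mL_B] = S·[w00; w01] and [mR_A; mR_B] = S·[w10; w11]:
  w00 = -1, w01 = -1/2, w10 = 1, w11 = -1/2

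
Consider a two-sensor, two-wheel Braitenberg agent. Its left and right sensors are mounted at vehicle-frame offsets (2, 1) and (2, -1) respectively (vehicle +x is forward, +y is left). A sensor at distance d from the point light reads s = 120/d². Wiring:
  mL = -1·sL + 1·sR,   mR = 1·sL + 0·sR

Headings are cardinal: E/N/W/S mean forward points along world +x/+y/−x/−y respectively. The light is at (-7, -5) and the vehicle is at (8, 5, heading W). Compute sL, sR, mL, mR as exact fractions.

left sensor world pos  = (6, 4); dL² = 250
right sensor world pos = (6, 6); dR² = 290
sL = 120/250 = 12/25
sR = 120/290 = 12/29
mL = -1·sL + 1·sR = -48/725
mR = 1·sL + 0·sR = 12/25

12/25 12/29 -48/725 12/25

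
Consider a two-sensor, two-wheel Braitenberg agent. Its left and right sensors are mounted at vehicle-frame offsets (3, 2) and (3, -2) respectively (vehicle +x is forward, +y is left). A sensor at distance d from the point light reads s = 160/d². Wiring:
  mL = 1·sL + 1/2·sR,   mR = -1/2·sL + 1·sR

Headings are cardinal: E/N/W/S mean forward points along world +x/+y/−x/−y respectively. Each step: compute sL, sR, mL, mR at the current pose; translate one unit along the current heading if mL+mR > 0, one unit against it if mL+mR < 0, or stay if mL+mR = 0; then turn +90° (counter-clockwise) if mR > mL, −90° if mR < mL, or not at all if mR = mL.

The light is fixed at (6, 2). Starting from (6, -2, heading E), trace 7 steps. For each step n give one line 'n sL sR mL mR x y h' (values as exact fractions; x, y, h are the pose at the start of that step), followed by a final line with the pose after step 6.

n=0: pose=(6,-2,E); sL=160/13, sR=32/9; mL=1648/117, mR=-304/117; mL+mR=448/39 → advance +1; mR−mL=-1952/117 → turn -1·90°
n=1: pose=(7,-2,S); sL=80/29, sR=16/5; mL=632/145, mR=264/145; mL+mR=896/145 → advance +1; mR−mL=-368/145 → turn -1·90°
n=2: pose=(7,-3,W); sL=160/53, sR=160/13; mL=6320/689, mR=7440/689; mL+mR=13760/689 → advance +1; mR−mL=1120/689 → turn +1·90°
n=3: pose=(6,-3,S); sL=40/17, sR=40/17; mL=60/17, mR=20/17; mL+mR=80/17 → advance +1; mR−mL=-40/17 → turn -1·90°
n=4: pose=(6,-4,W); sL=160/73, sR=32/5; mL=1968/365, mR=1936/365; mL+mR=3904/365 → advance +1; mR−mL=-32/365 → turn -1·90°
n=5: pose=(5,-4,N); sL=80/9, sR=16; mL=152/9, mR=104/9; mL+mR=256/9 → advance +1; mR−mL=-16/3 → turn -1·90°
n=6: pose=(5,-3,E); sL=160/13, sR=160/53; mL=9520/689, mR=-2160/689; mL+mR=7360/689 → advance +1; mR−mL=-11680/689 → turn -1·90°

0 160/13 32/9 1648/117 -304/117 6 -2 E
1 80/29 16/5 632/145 264/145 7 -2 S
2 160/53 160/13 6320/689 7440/689 7 -3 W
3 40/17 40/17 60/17 20/17 6 -3 S
4 160/73 32/5 1968/365 1936/365 6 -4 W
5 80/9 16 152/9 104/9 5 -4 N
6 160/13 160/53 9520/689 -2160/689 5 -3 E
final 6 -3 S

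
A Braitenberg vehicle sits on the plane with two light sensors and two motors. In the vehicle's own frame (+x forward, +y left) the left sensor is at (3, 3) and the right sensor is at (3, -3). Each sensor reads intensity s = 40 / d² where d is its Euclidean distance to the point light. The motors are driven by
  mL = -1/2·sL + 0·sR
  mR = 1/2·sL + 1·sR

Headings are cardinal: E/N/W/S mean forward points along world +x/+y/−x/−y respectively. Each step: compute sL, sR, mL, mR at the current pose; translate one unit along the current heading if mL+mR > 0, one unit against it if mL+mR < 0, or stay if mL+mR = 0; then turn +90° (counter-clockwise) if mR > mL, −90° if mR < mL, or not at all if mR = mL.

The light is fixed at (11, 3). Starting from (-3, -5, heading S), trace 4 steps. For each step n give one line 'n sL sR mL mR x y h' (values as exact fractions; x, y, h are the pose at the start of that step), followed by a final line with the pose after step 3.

n=0: pose=(-3,-5,S); sL=20/121, sR=4/41; mL=-10/121, mR=894/4961; mL+mR=4/41 → advance +1; mR−mL=1304/4961 → turn +1·90°
n=1: pose=(-3,-6,E); sL=40/157, sR=8/53; mL=-20/157, mR=2316/8321; mL+mR=8/53 → advance +1; mR−mL=3376/8321 → turn +1·90°
n=2: pose=(-2,-6,N); sL=10/73, sR=5/17; mL=-5/73, mR=450/1241; mL+mR=5/17 → advance +1; mR−mL=535/1241 → turn +1·90°
n=3: pose=(-2,-5,W); sL=40/377, sR=40/281; mL=-20/377, mR=20700/105937; mL+mR=40/281 → advance +1; mR−mL=26320/105937 → turn +1·90°

0 20/121 4/41 -10/121 894/4961 -3 -5 S
1 40/157 8/53 -20/157 2316/8321 -3 -6 E
2 10/73 5/17 -5/73 450/1241 -2 -6 N
3 40/377 40/281 -20/377 20700/105937 -2 -5 W
final -3 -5 S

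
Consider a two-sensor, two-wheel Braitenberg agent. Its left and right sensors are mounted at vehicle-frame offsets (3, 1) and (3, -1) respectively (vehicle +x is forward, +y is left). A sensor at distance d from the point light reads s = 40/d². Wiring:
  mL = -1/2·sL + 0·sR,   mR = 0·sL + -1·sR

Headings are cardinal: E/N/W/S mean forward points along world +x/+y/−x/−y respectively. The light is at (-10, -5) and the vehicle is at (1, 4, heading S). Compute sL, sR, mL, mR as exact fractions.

2/9 5/17 -1/9 -5/17

left sensor world pos  = (2, 1); dL² = 180
right sensor world pos = (0, 1); dR² = 136
sL = 40/180 = 2/9
sR = 40/136 = 5/17
mL = -1/2·sL + 0·sR = -1/9
mR = 0·sL + -1·sR = -5/17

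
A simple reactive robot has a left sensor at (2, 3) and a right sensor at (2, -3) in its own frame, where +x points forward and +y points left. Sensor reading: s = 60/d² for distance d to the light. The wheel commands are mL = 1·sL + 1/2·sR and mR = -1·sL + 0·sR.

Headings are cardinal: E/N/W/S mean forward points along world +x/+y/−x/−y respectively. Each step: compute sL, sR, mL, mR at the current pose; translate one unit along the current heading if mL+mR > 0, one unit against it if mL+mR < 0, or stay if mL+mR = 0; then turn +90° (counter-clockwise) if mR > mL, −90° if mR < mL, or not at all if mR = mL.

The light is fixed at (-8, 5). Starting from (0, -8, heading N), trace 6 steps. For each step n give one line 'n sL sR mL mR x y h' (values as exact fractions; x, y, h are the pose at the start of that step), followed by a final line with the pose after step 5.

0 30/73 30/121 4725/8833 -30/73 0 -8 N
1 60/181 12/65 4986/11765 -60/181 0 -7 E
2 3/17 15/58 603/1972 -3/17 1 -7 S
3 12/61 60/149 3618/9089 -12/61 1 -8 W
4 30/73 30/121 4725/8833 -30/73 0 -8 N
5 60/181 12/65 4986/11765 -60/181 0 -7 E
final 1 -7 S

n=0: pose=(0,-8,N); sL=30/73, sR=30/121; mL=4725/8833, mR=-30/73; mL+mR=15/121 → advance +1; mR−mL=-8355/8833 → turn -1·90°
n=1: pose=(0,-7,E); sL=60/181, sR=12/65; mL=4986/11765, mR=-60/181; mL+mR=6/65 → advance +1; mR−mL=-8886/11765 → turn -1·90°
n=2: pose=(1,-7,S); sL=3/17, sR=15/58; mL=603/1972, mR=-3/17; mL+mR=15/116 → advance +1; mR−mL=-951/1972 → turn -1·90°
n=3: pose=(1,-8,W); sL=12/61, sR=60/149; mL=3618/9089, mR=-12/61; mL+mR=30/149 → advance +1; mR−mL=-5406/9089 → turn -1·90°
n=4: pose=(0,-8,N); sL=30/73, sR=30/121; mL=4725/8833, mR=-30/73; mL+mR=15/121 → advance +1; mR−mL=-8355/8833 → turn -1·90°
n=5: pose=(0,-7,E); sL=60/181, sR=12/65; mL=4986/11765, mR=-60/181; mL+mR=6/65 → advance +1; mR−mL=-8886/11765 → turn -1·90°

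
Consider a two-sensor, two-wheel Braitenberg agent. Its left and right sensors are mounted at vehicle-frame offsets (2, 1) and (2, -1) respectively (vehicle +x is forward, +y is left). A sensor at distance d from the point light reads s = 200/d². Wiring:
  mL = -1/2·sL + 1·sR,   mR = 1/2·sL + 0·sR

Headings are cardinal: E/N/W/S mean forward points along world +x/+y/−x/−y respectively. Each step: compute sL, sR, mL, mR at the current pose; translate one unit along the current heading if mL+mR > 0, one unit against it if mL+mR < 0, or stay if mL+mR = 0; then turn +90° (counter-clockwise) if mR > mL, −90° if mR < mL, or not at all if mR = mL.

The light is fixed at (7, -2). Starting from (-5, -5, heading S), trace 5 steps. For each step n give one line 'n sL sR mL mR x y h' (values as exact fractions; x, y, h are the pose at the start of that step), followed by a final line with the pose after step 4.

n=0: pose=(-5,-5,S); sL=100/73, sR=100/97; mL=2450/7081, mR=50/73; mL+mR=100/97 → advance +1; mR−mL=2400/7081 → turn +1·90°
n=1: pose=(-5,-6,E); sL=200/109, sR=8/5; mL=372/545, mR=100/109; mL+mR=8/5 → advance +1; mR−mL=128/545 → turn +1·90°
n=2: pose=(-4,-6,N); sL=50/37, sR=25/13; mL=600/481, mR=25/37; mL+mR=25/13 → advance +1; mR−mL=-275/481 → turn -1·90°
n=3: pose=(-4,-5,E); sL=40/17, sR=200/97; mL=1460/1649, mR=20/17; mL+mR=200/97 → advance +1; mR−mL=480/1649 → turn +1·90°
n=4: pose=(-3,-5,N); sL=100/61, sR=100/41; mL=4050/2501, mR=50/61; mL+mR=100/41 → advance +1; mR−mL=-2000/2501 → turn -1·90°

0 100/73 100/97 2450/7081 50/73 -5 -5 S
1 200/109 8/5 372/545 100/109 -5 -6 E
2 50/37 25/13 600/481 25/37 -4 -6 N
3 40/17 200/97 1460/1649 20/17 -4 -5 E
4 100/61 100/41 4050/2501 50/61 -3 -5 N
final -3 -4 E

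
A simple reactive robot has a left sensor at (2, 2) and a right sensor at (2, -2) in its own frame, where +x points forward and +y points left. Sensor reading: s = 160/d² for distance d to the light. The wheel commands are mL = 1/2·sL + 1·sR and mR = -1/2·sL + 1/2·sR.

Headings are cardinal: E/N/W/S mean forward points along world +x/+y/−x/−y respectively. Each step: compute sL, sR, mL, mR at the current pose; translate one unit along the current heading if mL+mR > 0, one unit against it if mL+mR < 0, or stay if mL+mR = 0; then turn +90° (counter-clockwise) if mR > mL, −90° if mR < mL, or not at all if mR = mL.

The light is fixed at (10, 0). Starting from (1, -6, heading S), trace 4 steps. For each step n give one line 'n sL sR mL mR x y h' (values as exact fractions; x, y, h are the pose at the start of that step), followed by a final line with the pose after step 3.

0 160/113 32/37 6576/4181 -1152/4181 1 -6 S
1 80/101 80/73 11000/7373 1120/7373 1 -7 W
2 160/169 160/89 34160/15041 6400/15041 0 -7 N
3 2 5/4 9/4 -3/8 0 -6 E
final 1 -6 S

n=0: pose=(1,-6,S); sL=160/113, sR=32/37; mL=6576/4181, mR=-1152/4181; mL+mR=48/37 → advance +1; mR−mL=-7728/4181 → turn -1·90°
n=1: pose=(1,-7,W); sL=80/101, sR=80/73; mL=11000/7373, mR=1120/7373; mL+mR=120/73 → advance +1; mR−mL=-9880/7373 → turn -1·90°
n=2: pose=(0,-7,N); sL=160/169, sR=160/89; mL=34160/15041, mR=6400/15041; mL+mR=240/89 → advance +1; mR−mL=-27760/15041 → turn -1·90°
n=3: pose=(0,-6,E); sL=2, sR=5/4; mL=9/4, mR=-3/8; mL+mR=15/8 → advance +1; mR−mL=-21/8 → turn -1·90°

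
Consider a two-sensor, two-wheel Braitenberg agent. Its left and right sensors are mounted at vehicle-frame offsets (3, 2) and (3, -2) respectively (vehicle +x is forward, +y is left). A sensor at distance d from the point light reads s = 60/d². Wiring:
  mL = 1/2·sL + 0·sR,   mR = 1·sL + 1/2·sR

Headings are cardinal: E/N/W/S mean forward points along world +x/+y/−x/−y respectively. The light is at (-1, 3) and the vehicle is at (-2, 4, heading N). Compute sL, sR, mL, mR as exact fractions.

12/5 60/17 6/5 354/85

left sensor world pos  = (-4, 7); dL² = 25
right sensor world pos = (0, 7); dR² = 17
sL = 60/25 = 12/5
sR = 60/17 = 60/17
mL = 1/2·sL + 0·sR = 6/5
mR = 1·sL + 1/2·sR = 354/85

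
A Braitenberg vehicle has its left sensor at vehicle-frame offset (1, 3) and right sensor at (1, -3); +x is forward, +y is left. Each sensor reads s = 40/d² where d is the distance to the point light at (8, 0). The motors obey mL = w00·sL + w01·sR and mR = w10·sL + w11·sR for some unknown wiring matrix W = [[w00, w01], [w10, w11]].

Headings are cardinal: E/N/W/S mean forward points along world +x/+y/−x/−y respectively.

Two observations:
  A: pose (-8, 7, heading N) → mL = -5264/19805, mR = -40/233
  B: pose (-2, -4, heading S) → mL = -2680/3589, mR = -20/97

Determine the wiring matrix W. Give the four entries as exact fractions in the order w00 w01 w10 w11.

obs A: pose=(-8,7,N) → sL=8/85, sR=40/233, mL=-5264/19805, mR=-40/233
obs B: pose=(-2,-4,S) → sL=20/37, sR=20/97, mL=-2680/3589, mR=-20/97
sensor matrix S = [[8/85, 40/233], [20/37, 20/97]]; det S = -1043328/14216029
solve [mL_A; mL_B] = S·[w00; w01] and [mR_A; mR_B] = S·[w10; w11]:
  w00 = -1, w01 = -1, w10 = 0, w11 = -1

-1 -1 0 -1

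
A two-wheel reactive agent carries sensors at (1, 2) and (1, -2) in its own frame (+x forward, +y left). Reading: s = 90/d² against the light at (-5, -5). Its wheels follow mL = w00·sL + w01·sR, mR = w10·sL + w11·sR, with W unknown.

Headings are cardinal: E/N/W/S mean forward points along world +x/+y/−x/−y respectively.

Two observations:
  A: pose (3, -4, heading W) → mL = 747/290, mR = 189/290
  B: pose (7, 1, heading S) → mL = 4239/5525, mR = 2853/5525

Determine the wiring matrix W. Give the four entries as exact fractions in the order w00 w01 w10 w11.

obs A: pose=(3,-4,W) → sL=9/5, sR=45/29, mL=747/290, mR=189/290
obs B: pose=(7,1,S) → sL=90/221, sR=18/25, mL=4239/5525, mR=2853/5525
sensor matrix S = [[9/5, 45/29], [90/221, 18/25]]; det S = 532008/801125
solve [mL_A; mL_B] = S·[w00; w01] and [mR_A; mR_B] = S·[w10; w11]:
  w00 = 1, w01 = 1/2, w10 = -1/2, w11 = 1

1 1/2 -1/2 1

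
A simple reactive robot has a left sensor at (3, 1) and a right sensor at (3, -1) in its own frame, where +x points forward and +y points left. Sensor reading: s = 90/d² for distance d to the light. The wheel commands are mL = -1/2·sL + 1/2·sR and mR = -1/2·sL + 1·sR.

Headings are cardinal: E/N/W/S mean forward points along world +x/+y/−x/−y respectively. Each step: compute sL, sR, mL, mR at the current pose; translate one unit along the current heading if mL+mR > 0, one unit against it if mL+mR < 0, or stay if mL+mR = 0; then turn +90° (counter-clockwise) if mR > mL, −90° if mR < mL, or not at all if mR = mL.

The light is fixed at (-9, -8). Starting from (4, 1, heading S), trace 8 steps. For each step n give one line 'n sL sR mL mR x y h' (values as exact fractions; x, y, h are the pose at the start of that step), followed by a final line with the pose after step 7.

0 45/116 1/2 13/232 71/232 4 1 S
1 90/337 18/61 288/20557 3321/20557 4 0 E
2 9/29 45/173 -126/5017 1053/10034 5 0 N
3 18/37 90/221 -324/8177 1341/8177 5 1 W
4 45/116 1/2 13/232 71/232 4 1 S
5 90/337 18/61 288/20557 3321/20557 4 0 E
6 9/29 45/173 -126/5017 1053/10034 5 0 N
7 18/37 90/221 -324/8177 1341/8177 5 1 W
final 4 1 S

n=0: pose=(4,1,S); sL=45/116, sR=1/2; mL=13/232, mR=71/232; mL+mR=21/58 → advance +1; mR−mL=1/4 → turn +1·90°
n=1: pose=(4,0,E); sL=90/337, sR=18/61; mL=288/20557, mR=3321/20557; mL+mR=3609/20557 → advance +1; mR−mL=9/61 → turn +1·90°
n=2: pose=(5,0,N); sL=9/29, sR=45/173; mL=-126/5017, mR=1053/10034; mL+mR=801/10034 → advance +1; mR−mL=45/346 → turn +1·90°
n=3: pose=(5,1,W); sL=18/37, sR=90/221; mL=-324/8177, mR=1341/8177; mL+mR=1017/8177 → advance +1; mR−mL=45/221 → turn +1·90°
n=4: pose=(4,1,S); sL=45/116, sR=1/2; mL=13/232, mR=71/232; mL+mR=21/58 → advance +1; mR−mL=1/4 → turn +1·90°
n=5: pose=(4,0,E); sL=90/337, sR=18/61; mL=288/20557, mR=3321/20557; mL+mR=3609/20557 → advance +1; mR−mL=9/61 → turn +1·90°
n=6: pose=(5,0,N); sL=9/29, sR=45/173; mL=-126/5017, mR=1053/10034; mL+mR=801/10034 → advance +1; mR−mL=45/346 → turn +1·90°
n=7: pose=(5,1,W); sL=18/37, sR=90/221; mL=-324/8177, mR=1341/8177; mL+mR=1017/8177 → advance +1; mR−mL=45/221 → turn +1·90°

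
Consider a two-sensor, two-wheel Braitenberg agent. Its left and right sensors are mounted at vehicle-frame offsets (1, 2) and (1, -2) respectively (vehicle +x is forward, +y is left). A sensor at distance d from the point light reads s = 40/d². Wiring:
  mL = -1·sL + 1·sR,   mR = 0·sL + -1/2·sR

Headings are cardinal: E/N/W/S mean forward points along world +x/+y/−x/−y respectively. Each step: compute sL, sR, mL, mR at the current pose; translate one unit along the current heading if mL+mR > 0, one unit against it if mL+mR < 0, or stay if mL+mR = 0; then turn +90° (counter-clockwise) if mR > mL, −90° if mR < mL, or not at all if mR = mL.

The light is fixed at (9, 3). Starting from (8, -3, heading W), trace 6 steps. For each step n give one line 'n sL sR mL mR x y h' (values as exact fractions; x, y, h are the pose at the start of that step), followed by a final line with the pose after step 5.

0 10/17 2 24/17 -1 8 -3 W
1 40/41 8/5 128/205 -4/5 7 -3 N
2 20/13 20/41 -560/533 -10/41 7 -4 E
3 40/61 40/37 960/2257 -20/37 6 -4 N
4 1 5/13 -8/13 -5/26 6 -5 E
5 8/17 40/53 256/901 -20/53 5 -5 N
final 5 -6 E

n=0: pose=(8,-3,W); sL=10/17, sR=2; mL=24/17, mR=-1; mL+mR=7/17 → advance +1; mR−mL=-41/17 → turn -1·90°
n=1: pose=(7,-3,N); sL=40/41, sR=8/5; mL=128/205, mR=-4/5; mL+mR=-36/205 → advance -1; mR−mL=-292/205 → turn -1·90°
n=2: pose=(7,-4,E); sL=20/13, sR=20/41; mL=-560/533, mR=-10/41; mL+mR=-690/533 → advance -1; mR−mL=430/533 → turn +1·90°
n=3: pose=(6,-4,N); sL=40/61, sR=40/37; mL=960/2257, mR=-20/37; mL+mR=-260/2257 → advance -1; mR−mL=-2180/2257 → turn -1·90°
n=4: pose=(6,-5,E); sL=1, sR=5/13; mL=-8/13, mR=-5/26; mL+mR=-21/26 → advance -1; mR−mL=11/26 → turn +1·90°
n=5: pose=(5,-5,N); sL=8/17, sR=40/53; mL=256/901, mR=-20/53; mL+mR=-84/901 → advance -1; mR−mL=-596/901 → turn -1·90°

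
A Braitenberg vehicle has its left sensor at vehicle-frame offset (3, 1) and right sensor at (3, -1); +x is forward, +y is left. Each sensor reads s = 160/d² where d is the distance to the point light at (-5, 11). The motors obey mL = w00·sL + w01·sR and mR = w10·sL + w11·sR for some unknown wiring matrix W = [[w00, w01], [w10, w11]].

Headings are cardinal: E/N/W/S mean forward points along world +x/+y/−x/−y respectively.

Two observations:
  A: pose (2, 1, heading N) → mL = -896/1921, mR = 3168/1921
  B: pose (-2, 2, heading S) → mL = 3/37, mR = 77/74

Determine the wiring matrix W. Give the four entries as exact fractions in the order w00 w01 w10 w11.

obs A: pose=(2,1,N) → sL=32/17, sR=160/113, mL=-896/1921, mR=3168/1921
obs B: pose=(-2,2,S) → sL=1, sR=40/37, mL=3/37, mR=77/74
sensor matrix S = [[32/17, 160/113], [1, 40/37]]; det S = 44000/71077
solve [mL_A; mL_B] = S·[w00; w01] and [mR_A; mR_B] = S·[w10; w11]:
  w00 = -1, w01 = 1, w10 = 1/2, w11 = 1/2

-1 1 1/2 1/2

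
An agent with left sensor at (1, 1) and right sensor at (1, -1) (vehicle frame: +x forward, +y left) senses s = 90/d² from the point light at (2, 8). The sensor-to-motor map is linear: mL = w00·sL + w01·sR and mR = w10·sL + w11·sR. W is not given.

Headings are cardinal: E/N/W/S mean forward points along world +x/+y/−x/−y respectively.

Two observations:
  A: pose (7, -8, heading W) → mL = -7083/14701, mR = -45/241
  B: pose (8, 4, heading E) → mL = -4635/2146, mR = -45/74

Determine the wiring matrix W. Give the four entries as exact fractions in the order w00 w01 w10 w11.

obs A: pose=(7,-8,W) → sL=18/61, sR=90/241, mL=-7083/14701, mR=-45/241
obs B: pose=(8,4,E) → sL=45/29, sR=45/37, mL=-4635/2146, mR=-45/74
sensor matrix S = [[18/61, 90/241], [45/29, 45/37]]; det S = -3479760/15774173
solve [mL_A; mL_B] = S·[w00; w01] and [mR_A; mR_B] = S·[w10; w11]:
  w00 = -1, w01 = -1/2, w10 = 0, w11 = -1/2

-1 -1/2 0 -1/2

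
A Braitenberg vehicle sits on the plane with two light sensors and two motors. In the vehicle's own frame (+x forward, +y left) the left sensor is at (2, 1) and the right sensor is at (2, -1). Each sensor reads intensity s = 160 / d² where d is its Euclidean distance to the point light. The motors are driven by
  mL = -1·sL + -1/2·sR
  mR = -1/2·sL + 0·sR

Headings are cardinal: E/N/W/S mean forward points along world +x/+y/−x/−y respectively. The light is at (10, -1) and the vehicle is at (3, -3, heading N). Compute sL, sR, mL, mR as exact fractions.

left sensor world pos  = (2, -1); dL² = 64
right sensor world pos = (4, -1); dR² = 36
sL = 160/64 = 5/2
sR = 160/36 = 40/9
mL = -1·sL + -1/2·sR = -85/18
mR = -1/2·sL + 0·sR = -5/4

5/2 40/9 -85/18 -5/4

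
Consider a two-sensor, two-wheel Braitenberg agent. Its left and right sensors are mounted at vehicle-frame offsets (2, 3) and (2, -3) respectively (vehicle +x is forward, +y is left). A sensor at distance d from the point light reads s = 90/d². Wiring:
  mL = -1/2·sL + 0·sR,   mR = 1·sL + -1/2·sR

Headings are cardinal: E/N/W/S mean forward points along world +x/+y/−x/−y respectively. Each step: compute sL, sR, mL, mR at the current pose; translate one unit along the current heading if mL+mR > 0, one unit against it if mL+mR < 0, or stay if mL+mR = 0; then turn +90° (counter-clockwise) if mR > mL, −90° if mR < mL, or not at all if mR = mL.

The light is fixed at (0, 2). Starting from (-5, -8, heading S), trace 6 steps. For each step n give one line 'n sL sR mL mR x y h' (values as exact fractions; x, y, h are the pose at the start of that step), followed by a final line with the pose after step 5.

0 45/74 45/104 -45/148 3015/7696 -5 -8 S
1 90/73 18/41 -45/73 3033/2993 -5 -9 E
2 9/13 45/41 -9/26 153/1066 -4 -9 N
3 10/29 10/13 -5/29 -15/377 -4 -10 W
4 45/98 45/116 -45/196 3015/11368 -3 -10 S
5 90/101 90/257 -45/101 18585/25957 -3 -11 E
final -2 -11 N

n=0: pose=(-5,-8,S); sL=45/74, sR=45/104; mL=-45/148, mR=3015/7696; mL+mR=675/7696 → advance +1; mR−mL=5355/7696 → turn +1·90°
n=1: pose=(-5,-9,E); sL=90/73, sR=18/41; mL=-45/73, mR=3033/2993; mL+mR=1188/2993 → advance +1; mR−mL=4878/2993 → turn +1·90°
n=2: pose=(-4,-9,N); sL=9/13, sR=45/41; mL=-9/26, mR=153/1066; mL+mR=-108/533 → advance -1; mR−mL=261/533 → turn +1·90°
n=3: pose=(-4,-10,W); sL=10/29, sR=10/13; mL=-5/29, mR=-15/377; mL+mR=-80/377 → advance -1; mR−mL=50/377 → turn +1·90°
n=4: pose=(-3,-10,S); sL=45/98, sR=45/116; mL=-45/196, mR=3015/11368; mL+mR=405/11368 → advance +1; mR−mL=5625/11368 → turn +1·90°
n=5: pose=(-3,-11,E); sL=90/101, sR=90/257; mL=-45/101, mR=18585/25957; mL+mR=7020/25957 → advance +1; mR−mL=30150/25957 → turn +1·90°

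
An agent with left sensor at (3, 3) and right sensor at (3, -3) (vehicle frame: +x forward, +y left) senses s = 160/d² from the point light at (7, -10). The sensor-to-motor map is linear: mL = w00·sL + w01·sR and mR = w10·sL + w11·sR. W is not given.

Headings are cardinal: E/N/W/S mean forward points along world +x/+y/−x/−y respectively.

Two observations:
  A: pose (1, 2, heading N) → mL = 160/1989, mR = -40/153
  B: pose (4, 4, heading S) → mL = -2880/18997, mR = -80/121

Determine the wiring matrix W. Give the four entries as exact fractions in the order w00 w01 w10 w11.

-1/2 1/2 -1/2 0

obs A: pose=(1,2,N) → sL=80/153, sR=80/117, mL=160/1989, mR=-40/153
obs B: pose=(4,4,S) → sL=160/121, sR=160/157, mL=-2880/18997, mR=-80/121
sensor matrix S = [[80/153, 80/117], [160/121, 160/157]]; det S = -14028800/37785033
solve [mL_A; mL_B] = S·[w00; w01] and [mR_A; mR_B] = S·[w10; w11]:
  w00 = -1/2, w01 = 1/2, w10 = -1/2, w11 = 0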